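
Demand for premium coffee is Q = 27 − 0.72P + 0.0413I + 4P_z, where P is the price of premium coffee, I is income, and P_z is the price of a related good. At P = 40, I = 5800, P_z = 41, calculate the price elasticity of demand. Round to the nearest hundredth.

Q = 27 − 0.72(40) + 0.0413(5800) + 4(41) = 27 − 28.8 + 239.54 + 164 = 401.74.
∂Q/∂P = −0.72, so E_p = (−0.72)·(40/401.74) ≈ -0.07.
|E_p| < 1: demand is inelastic.

-0.07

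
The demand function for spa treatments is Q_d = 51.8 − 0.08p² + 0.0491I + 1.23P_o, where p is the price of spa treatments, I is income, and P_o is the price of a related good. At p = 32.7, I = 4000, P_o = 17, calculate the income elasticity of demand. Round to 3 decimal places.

At the given point, Q_d = 51.8 − 0.08(32.7)² + 0.0491(4000) + 1.23(17) = 51.8 − 85.5432 + 196.4 + 20.91 = 183.5668.
∂Q_d/∂I = +0.0491, so E_I = 0.0491·(4000/183.5668) ≈ 1.070.
E_I > 1: normal good (luxury).

1.070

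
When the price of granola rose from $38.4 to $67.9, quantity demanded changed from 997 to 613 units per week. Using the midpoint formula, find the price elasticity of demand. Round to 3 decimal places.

-0.859

%ΔQ = (613 − 997)/[(997 + 613)/2] = -384/805 ≈ -0.4770.
%ΔP = (67.9 − 38.4)/[(38.4 + 67.9)/2] = 29.5/53.15 ≈ 0.5550.
Arc elasticity E = %ΔQ/%ΔP ≈ -0.4770/0.5550 ≈ -0.859.
|E| < 1: demand is inelastic over this range.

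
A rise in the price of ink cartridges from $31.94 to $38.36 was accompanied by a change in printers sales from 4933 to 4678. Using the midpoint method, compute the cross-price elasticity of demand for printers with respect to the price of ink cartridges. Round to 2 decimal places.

%ΔQ_x = (4678 − 4933)/[(4933+4678)/2] = -255/4805.5 ≈ -0.0531.
%ΔP_y = (38.36 − 31.94)/[(31.94+38.36)/2] ≈ 0.1826.
E_xy = -0.0531/0.1826 ≈ -0.29.
E_xy < 0, so printers and ink cartridges are complements.

-0.29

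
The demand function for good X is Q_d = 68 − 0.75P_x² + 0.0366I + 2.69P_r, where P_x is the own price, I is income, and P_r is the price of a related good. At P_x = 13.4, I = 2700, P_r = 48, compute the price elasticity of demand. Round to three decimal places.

-1.670

At the given point, Q_d = 68 − 0.75(13.4)² + 0.0366(2700) + 2.69(48) = 68 − 134.67 + 98.82 + 129.12 = 161.27.
∂Q_d/∂P_x = −2·0.75·P_x = -20.1, so E_p = -20.1·(13.4/161.27) ≈ -1.670.
|E_p| > 1: demand is elastic.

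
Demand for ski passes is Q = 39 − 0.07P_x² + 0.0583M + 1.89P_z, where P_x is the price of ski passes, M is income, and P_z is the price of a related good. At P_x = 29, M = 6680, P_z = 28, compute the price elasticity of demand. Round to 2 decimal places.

First evaluate Q: 39 − 0.07(29)² + 0.0583(6680) + 1.89(28) = 39 − 58.87 + 389.444 + 52.92 = 422.494.
∂Q/∂P_x = −2·0.07·P_x = -4.06, so E_p = -4.06·(29/422.494) ≈ -0.28.
|E_p| < 1: demand is inelastic.

-0.28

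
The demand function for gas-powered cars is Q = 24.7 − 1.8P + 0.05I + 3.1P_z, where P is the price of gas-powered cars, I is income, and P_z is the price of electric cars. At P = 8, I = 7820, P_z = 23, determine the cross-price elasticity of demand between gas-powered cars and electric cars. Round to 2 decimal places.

0.15

First evaluate Q: 24.7 − 1.8(8) + 0.05(7820) + 3.1(23) = 24.7 − 14.4 + 391 + 71.3 = 472.6.
∂Q/∂P_z = +3.1, so E_xy = 3.1·(23/472.6) ≈ 0.15.
E_xy > 0: the goods are substitutes.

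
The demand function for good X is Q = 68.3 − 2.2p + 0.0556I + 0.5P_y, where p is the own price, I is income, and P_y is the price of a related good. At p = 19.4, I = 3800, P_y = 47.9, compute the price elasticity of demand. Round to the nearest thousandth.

At the given point, Q = 68.3 − 2.2(19.4) + 0.0556(3800) + 0.5(47.9) = 68.3 − 42.68 + 211.28 + 23.95 = 260.85.
∂Q/∂p = −2.2, so E_p = (−2.2)·(19.4/260.85) ≈ -0.164.
|E_p| < 1: demand is inelastic.

-0.164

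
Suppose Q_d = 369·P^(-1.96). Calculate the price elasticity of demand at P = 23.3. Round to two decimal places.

For a Cobb–Douglas (constant-elasticity) form Q_d = A·P^α·…, the elasticity with respect to P equals the exponent α at every point.
Here the exponent on P is -1.96, so the price elasticity of demand is -1.96.

-1.96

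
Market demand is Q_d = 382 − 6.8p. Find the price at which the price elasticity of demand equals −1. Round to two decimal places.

For linear demand Q_d = a − bp, E = −bp/(a − bp). |E| = 1 ⇒ bp = a − bp ⇒ p = a/(2b).
p = 382/(2·6.8) ≈ 28.09.

28.09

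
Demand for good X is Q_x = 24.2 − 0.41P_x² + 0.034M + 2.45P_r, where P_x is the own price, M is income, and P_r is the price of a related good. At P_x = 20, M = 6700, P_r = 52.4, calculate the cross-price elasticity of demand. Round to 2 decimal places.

At the given point, Q_x = 24.2 − 0.41(20)² + 0.034(6700) + 2.45(52.4) = 24.2 − 164 + 227.8 + 128.38 = 216.38.
∂Q_x/∂P_r = +2.45, so E_xy = 2.45·(52.4/216.38) ≈ 0.59.
E_xy > 0: the goods are substitutes.

0.59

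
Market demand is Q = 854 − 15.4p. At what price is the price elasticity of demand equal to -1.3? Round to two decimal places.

31.34

Set −bp/(a − bp) = −1.3 ⇒ bp = 1.3(a − bp) ⇒ bp(1+1.3) = 1.3·a.
p = 1.3·854/(15.4·2.3) ≈ 31.34.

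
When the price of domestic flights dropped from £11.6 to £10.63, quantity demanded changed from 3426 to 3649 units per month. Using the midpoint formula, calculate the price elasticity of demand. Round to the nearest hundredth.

%ΔQ = (3649 − 3426)/[(3426 + 3649)/2] = 223/3537.5 ≈ 0.0630.
%Δp = (10.63 − 11.6)/[(11.6 + 10.63)/2] = -0.97/11.115 ≈ -0.0873.
Arc elasticity E = %ΔQ/%Δp ≈ 0.0630/-0.0873 ≈ -0.72.
|E| < 1: demand is inelastic over this range.

-0.72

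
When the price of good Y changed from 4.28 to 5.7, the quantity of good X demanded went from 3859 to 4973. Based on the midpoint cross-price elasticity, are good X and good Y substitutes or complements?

substitutes

%ΔQ_x = (4973 − 3859)/[(3859+4973)/2] = 1114/4416 ≈ 0.2523.
%ΔP_y = (5.7 − 4.28)/[(4.28+5.7)/2] ≈ 0.2846.
E_xy = 0.2523/0.2846 ≈ 0.886.
E_xy > 0, so the goods are substitutes.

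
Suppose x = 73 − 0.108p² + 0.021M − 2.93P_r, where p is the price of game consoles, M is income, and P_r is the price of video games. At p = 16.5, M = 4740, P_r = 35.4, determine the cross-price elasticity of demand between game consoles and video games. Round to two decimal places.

x = 73 − 0.108(16.5)² + 0.021(4740) − 2.93(35.4) = 73 − 29.403 + 99.54 − 103.722 = 39.415.
∂x/∂P_r = −2.93, so E_xy = -2.93·(35.4/39.415) ≈ -2.63.
E_xy < 0: the goods are complements.

-2.63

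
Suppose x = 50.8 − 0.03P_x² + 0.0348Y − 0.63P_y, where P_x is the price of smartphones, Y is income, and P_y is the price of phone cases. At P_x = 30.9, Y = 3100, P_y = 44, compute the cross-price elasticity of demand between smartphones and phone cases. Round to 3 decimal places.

-0.271

First evaluate x: 50.8 − 0.03(30.9)² + 0.0348(3100) − 0.63(44) = 50.8 − 28.6443 + 107.88 − 27.72 = 102.3157.
∂x/∂P_y = −0.63, so E_xy = -0.63·(44/102.3157) ≈ -0.271.
E_xy < 0: the goods are complements.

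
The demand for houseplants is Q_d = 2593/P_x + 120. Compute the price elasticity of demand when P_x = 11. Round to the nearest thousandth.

At P_x = 11, Q_d = 355.7273.
dQ_d/dP_x = −2593/P_x² = −21.4298.
Point elasticity E = (dQ_d/dP_x)·(P_x/Q_d) = -21.4298 × 11/355.7273 ≈ -0.663.
|E| < 1, so demand is inelastic at this price.

-0.663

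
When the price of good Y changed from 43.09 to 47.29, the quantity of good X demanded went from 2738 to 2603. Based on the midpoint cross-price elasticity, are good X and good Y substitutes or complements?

complements

%ΔQ_x = (2603 − 2738)/[(2738+2603)/2] = -135/2670.5 ≈ -0.0506.
%ΔP_y = (47.29 − 43.09)/[(43.09+47.29)/2] ≈ 0.0929.
E_xy = -0.0506/0.0929 ≈ -0.544.
E_xy < 0, so the goods are complements.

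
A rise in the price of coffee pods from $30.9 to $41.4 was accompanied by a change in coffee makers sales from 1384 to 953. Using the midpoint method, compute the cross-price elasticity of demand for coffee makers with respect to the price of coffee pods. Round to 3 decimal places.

%ΔQ_x = (953 − 1384)/[(1384+953)/2] = -431/1168.5 ≈ -0.3688.
%ΔP_y = (41.4 − 30.9)/[(30.9+41.4)/2] ≈ 0.2905.
E_xy = -0.3688/0.2905 ≈ -1.270.
E_xy < 0, so coffee makers and coffee pods are complements.

-1.270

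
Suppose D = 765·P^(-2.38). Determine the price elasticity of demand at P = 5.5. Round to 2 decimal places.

-2.38

For a Cobb–Douglas (constant-elasticity) form D = A·P^α·…, the elasticity with respect to P equals the exponent α at every point.
Here the exponent on P is -2.38, so the price elasticity of demand is -2.38.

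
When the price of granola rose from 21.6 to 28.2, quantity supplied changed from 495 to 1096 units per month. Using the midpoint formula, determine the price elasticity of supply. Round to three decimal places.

2.850

%ΔQ = (1096 − 495)/[(495 + 1096)/2] = 601/795.5 ≈ 0.7555.
%Δp = (28.2 − 21.6)/[(21.6 + 28.2)/2] = 6.6/24.9 ≈ 0.2651.
Arc elasticity E = %ΔQ/%Δp ≈ 0.7555/0.2651 ≈ 2.850.
|E| > 1: supply is elastic over this range.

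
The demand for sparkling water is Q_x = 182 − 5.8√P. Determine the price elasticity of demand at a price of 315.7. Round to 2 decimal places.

-0.65

At P = 315.7, Q_x = 78.9459.
dQ_x/dP = −5.8/(2√P) = −5.8/(2·17.7679).
Point elasticity E = (dQ_x/dP)·(P/Q_x) = -0.1632 × 315.7/78.9459 ≈ -0.65.
|E| < 1, so demand is inelastic at this price.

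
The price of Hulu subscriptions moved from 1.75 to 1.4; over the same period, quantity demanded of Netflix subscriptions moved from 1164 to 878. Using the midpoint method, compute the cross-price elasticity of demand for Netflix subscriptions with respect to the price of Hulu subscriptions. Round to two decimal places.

%ΔQ_x = (878 − 1164)/[(1164+878)/2] = -286/1021 ≈ -0.2801.
%ΔP_y = (1.4 − 1.75)/[(1.75+1.4)/2] ≈ -0.2222.
E_xy = -0.2801/-0.2222 ≈ 1.26.
E_xy > 0, so Netflix subscriptions and Hulu subscriptions are substitutes.

1.26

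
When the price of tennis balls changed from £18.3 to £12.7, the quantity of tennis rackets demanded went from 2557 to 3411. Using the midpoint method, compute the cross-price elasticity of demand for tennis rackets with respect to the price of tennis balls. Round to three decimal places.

%ΔQ_x = (3411 − 2557)/[(2557+3411)/2] = 854/2984 ≈ 0.2862.
%ΔP_y = (12.7 − 18.3)/[(18.3+12.7)/2] ≈ -0.3613.
E_xy = 0.2862/-0.3613 ≈ -0.792.
E_xy < 0, so tennis rackets and tennis balls are complements.

-0.792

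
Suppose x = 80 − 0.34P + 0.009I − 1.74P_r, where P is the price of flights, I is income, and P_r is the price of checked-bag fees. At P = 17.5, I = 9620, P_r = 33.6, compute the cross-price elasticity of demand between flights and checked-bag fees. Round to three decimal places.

-0.572

Evaluating quantity at (P, I, P_r) gives x = 80 − 0.34(17.5) + 0.009(9620) − 1.74(33.6) = 80 − 5.95 + 86.58 − 58.464 = 102.166.
∂x/∂P_r = −1.74, so E_xy = -1.74·(33.6/102.166) ≈ -0.572.
E_xy < 0: the goods are complements.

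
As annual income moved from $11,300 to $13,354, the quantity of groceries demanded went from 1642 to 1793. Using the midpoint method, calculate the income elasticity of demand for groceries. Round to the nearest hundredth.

0.53

%ΔQ = (1793 − 1642)/[(1642+1793)/2] = 151/1717.5 ≈ 0.0879.
%ΔI = (13,354 − 11,300)/[(11,300+13,354)/2] = 2054/12327 ≈ 0.1666.
E_I = %ΔQ/%ΔI ≈ 0.53.
E_I ∈ (0,1): normal good (necessity).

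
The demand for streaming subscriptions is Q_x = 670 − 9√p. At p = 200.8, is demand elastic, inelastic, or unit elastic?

inelastic

At p = 200.8, Q_x = 542.4665.
dQ_x/dp = −9/(2√p) = −9/(2·14.1704).
Point elasticity E = (dQ_x/dp)·(p/Q_x) = -0.3176 × 200.8/542.4665 ≈ -0.118.
|E| ≈ 0.118 < 1, so demand is inelastic.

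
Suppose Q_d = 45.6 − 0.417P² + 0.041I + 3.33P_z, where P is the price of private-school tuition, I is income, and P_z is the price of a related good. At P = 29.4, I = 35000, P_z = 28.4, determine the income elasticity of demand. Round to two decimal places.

1.18

At the given point, Q_d = 45.6 − 0.417(29.4)² + 0.041(35000) + 3.33(28.4) = 45.6 − 360.4381 + 1435 + 94.572 = 1214.7339.
∂Q_d/∂I = +0.041, so E_I = 0.041·(35000/1214.7339) ≈ 1.18.
E_I > 1: normal good (luxury).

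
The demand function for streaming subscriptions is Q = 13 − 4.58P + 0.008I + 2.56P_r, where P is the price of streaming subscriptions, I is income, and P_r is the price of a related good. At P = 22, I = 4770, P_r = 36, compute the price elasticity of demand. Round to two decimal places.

-2.37

Substituting, Q = 13 − 4.58(22) + 0.008(4770) + 2.56(36) = 13 − 100.76 + 38.16 + 92.16 = 42.56.
∂Q/∂P = −4.58, so E_p = (−4.58)·(22/42.56) ≈ -2.37.
|E_p| > 1: demand is elastic.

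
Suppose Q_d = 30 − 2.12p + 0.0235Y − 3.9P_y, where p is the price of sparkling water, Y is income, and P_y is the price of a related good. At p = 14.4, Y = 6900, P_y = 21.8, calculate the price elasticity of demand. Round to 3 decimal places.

-0.399

Q_d = 30 − 2.12(14.4) + 0.0235(6900) − 3.9(21.8) = 30 − 30.528 + 162.15 − 85.02 = 76.602.
∂Q_d/∂p = −2.12, so E_p = (−2.12)·(14.4/76.602) ≈ -0.399.
|E_p| < 1: demand is inelastic.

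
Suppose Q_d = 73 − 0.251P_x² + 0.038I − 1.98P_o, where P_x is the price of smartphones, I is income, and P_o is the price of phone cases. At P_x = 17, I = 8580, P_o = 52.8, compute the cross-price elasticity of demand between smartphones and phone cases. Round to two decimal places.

-0.47

First evaluate Q_d: 73 − 0.251(17)² + 0.038(8580) − 1.98(52.8) = 73 − 72.539 + 326.04 − 104.544 = 221.957.
∂Q_d/∂P_o = −1.98, so E_xy = -1.98·(52.8/221.957) ≈ -0.47.
E_xy < 0: the goods are complements.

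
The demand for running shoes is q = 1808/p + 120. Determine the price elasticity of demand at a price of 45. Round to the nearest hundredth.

-0.25

At p = 45, q = 160.1778.
dq/dp = −1808/p² = −0.8928.
Point elasticity E = (dq/dp)·(p/q) = -0.8928 × 45/160.1778 ≈ -0.25.
|E| < 1, so demand is inelastic at this price.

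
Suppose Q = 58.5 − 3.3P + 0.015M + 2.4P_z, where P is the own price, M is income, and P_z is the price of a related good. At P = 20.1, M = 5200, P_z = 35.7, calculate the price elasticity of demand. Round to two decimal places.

Evaluating quantity at (P, M, P_z) gives Q = 58.5 − 3.3(20.1) + 0.015(5200) + 2.4(35.7) = 58.5 − 66.33 + 78 + 85.68 = 155.85.
∂Q/∂P = −3.3, so E_p = (−3.3)·(20.1/155.85) ≈ -0.43.
|E_p| < 1: demand is inelastic.

-0.43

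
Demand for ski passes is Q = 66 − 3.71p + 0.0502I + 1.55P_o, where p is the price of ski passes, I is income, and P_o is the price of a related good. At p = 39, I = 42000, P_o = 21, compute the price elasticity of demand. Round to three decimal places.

-0.070

First evaluate Q: 66 − 3.71(39) + 0.0502(42000) + 1.55(21) = 66 − 144.69 + 2108.4 + 32.55 = 2062.26.
∂Q/∂p = −3.71, so E_p = (−3.71)·(39/2062.26) ≈ -0.070.
|E_p| < 1: demand is inelastic.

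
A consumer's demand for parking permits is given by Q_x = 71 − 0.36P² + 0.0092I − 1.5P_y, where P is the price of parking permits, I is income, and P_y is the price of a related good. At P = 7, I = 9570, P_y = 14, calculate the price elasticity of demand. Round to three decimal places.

-0.293

First evaluate Q_x: 71 − 0.36(7)² + 0.0092(9570) − 1.5(14) = 71 − 17.64 + 88.044 − 21 = 120.404.
∂Q_x/∂P = −2·0.36·P = -5.04, so E_p = -5.04·(7/120.404) ≈ -0.293.
|E_p| < 1: demand is inelastic.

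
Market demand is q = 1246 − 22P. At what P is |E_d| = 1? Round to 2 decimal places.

For linear demand q = a − bP, E = −bP/(a − bP). |E| = 1 ⇒ bP = a − bP ⇒ P = a/(2b).
P = 1246/(2·22) ≈ 28.32.

28.32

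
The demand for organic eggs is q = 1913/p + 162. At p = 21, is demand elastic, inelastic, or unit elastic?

At p = 21, q = 253.0952.
dq/dp = −1913/p² = −4.3379.
Point elasticity E = (dq/dp)·(p/q) = -4.3379 × 21/253.0952 ≈ -0.360.
|E| ≈ 0.360 < 1, so demand is inelastic.

inelastic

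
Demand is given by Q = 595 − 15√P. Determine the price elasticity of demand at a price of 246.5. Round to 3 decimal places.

-0.328

At P = 246.5, Q = 359.4952.
dQ/dP = −15/(2√P) = −15/(2·15.7003).
Point elasticity E = (dQ/dP)·(P/Q) = -0.4777 × 246.5/359.4952 ≈ -0.328.
|E| < 1, so demand is inelastic at this price.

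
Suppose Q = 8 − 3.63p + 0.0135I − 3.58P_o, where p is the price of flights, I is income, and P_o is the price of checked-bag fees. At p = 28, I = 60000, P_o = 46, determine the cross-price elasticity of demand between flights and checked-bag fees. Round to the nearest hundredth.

Q = 8 − 3.63(28) + 0.0135(60000) − 3.58(46) = 8 − 101.64 + 810 − 164.68 = 551.68.
∂Q/∂P_o = −3.58, so E_xy = -3.58·(46/551.68) ≈ -0.30.
E_xy < 0: the goods are complements.

-0.30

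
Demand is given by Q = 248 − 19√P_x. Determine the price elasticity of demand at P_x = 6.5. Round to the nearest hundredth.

At P_x = 6.5, Q = 199.5593.
dQ/dP_x = −19/(2√P_x) = −19/(2·2.5495).
Point elasticity E = (dQ/dP_x)·(P_x/Q) = -3.7262 × 6.5/199.5593 ≈ -0.12.
|E| < 1, so demand is inelastic at this price.

-0.12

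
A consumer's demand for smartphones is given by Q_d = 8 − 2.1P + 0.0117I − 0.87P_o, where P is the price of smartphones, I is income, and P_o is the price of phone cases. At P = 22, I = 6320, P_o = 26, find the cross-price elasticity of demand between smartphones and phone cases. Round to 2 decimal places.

At the given point, Q_d = 8 − 2.1(22) + 0.0117(6320) − 0.87(26) = 8 − 46.2 + 73.944 − 22.62 = 13.124.
∂Q_d/∂P_o = −0.87, so E_xy = -0.87·(26/13.124) ≈ -1.72.
E_xy < 0: the goods are complements.

-1.72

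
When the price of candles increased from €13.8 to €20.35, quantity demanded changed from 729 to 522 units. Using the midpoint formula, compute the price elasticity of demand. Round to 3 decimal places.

-0.863

%Δq = (522 − 729)/[(729 + 522)/2] = -207/625.5 ≈ -0.3309.
%Δp = (20.35 − 13.8)/[(13.8 + 20.35)/2] = 6.55/17.075 ≈ 0.3836.
Arc elasticity E = %Δq/%Δp ≈ -0.3309/0.3836 ≈ -0.863.
|E| < 1: demand is inelastic over this range.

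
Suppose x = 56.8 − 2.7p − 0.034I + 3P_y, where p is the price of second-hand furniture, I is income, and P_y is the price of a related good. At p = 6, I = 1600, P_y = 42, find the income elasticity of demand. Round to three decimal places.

-0.485

First evaluate x: 56.8 − 2.7(6) − 0.034(1600) + 3(42) = 56.8 − 16.2 − 54.4 + 126 = 112.2.
∂x/∂I = −0.034, so E_I = -0.034·(1600/112.2) ≈ -0.485.
E_I < 0: inferior good.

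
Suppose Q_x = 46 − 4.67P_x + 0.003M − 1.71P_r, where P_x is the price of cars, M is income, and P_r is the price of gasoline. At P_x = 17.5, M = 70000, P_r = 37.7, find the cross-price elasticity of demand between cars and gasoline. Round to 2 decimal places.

At the given point, Q_x = 46 − 4.67(17.5) + 0.003(70000) − 1.71(37.7) = 46 − 81.725 + 210 − 64.467 = 109.808.
∂Q_x/∂P_r = −1.71, so E_xy = -1.71·(37.7/109.808) ≈ -0.59.
E_xy < 0: the goods are complements.

-0.59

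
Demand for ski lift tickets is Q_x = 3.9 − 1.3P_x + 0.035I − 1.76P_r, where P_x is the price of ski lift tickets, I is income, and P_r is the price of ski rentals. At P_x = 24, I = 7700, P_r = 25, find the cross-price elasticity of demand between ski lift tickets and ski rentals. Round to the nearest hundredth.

-0.22

First evaluate Q_x: 3.9 − 1.3(24) + 0.035(7700) − 1.76(25) = 3.9 − 31.2 + 269.5 − 44 = 198.2.
∂Q_x/∂P_r = −1.76, so E_xy = -1.76·(25/198.2) ≈ -0.22.
E_xy < 0: the goods are complements.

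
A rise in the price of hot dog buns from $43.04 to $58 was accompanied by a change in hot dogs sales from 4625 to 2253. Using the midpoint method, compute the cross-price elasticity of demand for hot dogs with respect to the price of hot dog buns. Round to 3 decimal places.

-2.329

%ΔQ_x = (2253 − 4625)/[(4625+2253)/2] = -2372/3439 ≈ -0.6897.
%ΔP_y = (58 − 43.04)/[(43.04+58)/2] ≈ 0.2961.
E_xy = -0.6897/0.2961 ≈ -2.329.
E_xy < 0, so hot dogs and hot dog buns are complements.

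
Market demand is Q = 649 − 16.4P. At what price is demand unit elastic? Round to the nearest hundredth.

19.79

For linear demand Q = a − bP, E = −bP/(a − bP). |E| = 1 ⇒ bP = a − bP ⇒ P = a/(2b).
P = 649/(2·16.4) ≈ 19.79.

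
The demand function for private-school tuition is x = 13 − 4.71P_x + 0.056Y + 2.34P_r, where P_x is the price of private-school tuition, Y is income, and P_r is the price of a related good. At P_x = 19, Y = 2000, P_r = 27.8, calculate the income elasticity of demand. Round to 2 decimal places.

1.11

Substituting, x = 13 − 4.71(19) + 0.056(2000) + 2.34(27.8) = 13 − 89.49 + 112 + 65.052 = 100.562.
∂x/∂Y = +0.056, so E_I = 0.056·(2000/100.562) ≈ 1.11.
E_I > 1: normal good (luxury).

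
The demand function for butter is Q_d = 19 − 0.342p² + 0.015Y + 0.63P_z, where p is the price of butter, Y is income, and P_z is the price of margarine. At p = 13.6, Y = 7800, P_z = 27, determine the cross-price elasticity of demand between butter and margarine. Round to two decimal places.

0.19

Substituting, Q_d = 19 − 0.342(13.6)² + 0.015(7800) + 0.63(27) = 19 − 63.2563 + 117 + 17.01 = 89.7537.
∂Q_d/∂P_z = +0.63, so E_xy = 0.63·(27/89.7537) ≈ 0.19.
E_xy > 0: the goods are substitutes.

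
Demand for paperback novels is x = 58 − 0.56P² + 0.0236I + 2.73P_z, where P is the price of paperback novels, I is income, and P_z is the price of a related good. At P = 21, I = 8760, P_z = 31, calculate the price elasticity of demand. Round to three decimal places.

-4.823

First evaluate x: 58 − 0.56(21)² + 0.0236(8760) + 2.73(31) = 58 − 246.96 + 206.736 + 84.63 = 102.406.
∂x/∂P = −2·0.56·P = -23.52, so E_p = -23.52·(21/102.406) ≈ -4.823.
|E_p| > 1: demand is elastic.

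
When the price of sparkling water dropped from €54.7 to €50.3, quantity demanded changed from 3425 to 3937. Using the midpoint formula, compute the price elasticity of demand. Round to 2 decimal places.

%Δq = (3937 − 3425)/[(3425 + 3937)/2] = 512/3681 ≈ 0.1391.
%ΔP = (50.3 − 54.7)/[(54.7 + 50.3)/2] = -4.4/52.5 ≈ -0.0838.
Arc elasticity E = %Δq/%ΔP ≈ 0.1391/-0.0838 ≈ -1.66.
|E| > 1: demand is elastic over this range.

-1.66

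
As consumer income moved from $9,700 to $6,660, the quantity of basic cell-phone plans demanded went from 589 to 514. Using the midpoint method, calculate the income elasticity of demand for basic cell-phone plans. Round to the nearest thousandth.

0.366

%ΔQ = (514 − 589)/[(589+514)/2] = -75/551.5 ≈ -0.1360.
%ΔI = (6,660 − 9,700)/[(9,700+6,660)/2] = -3040/8180 ≈ -0.3716.
E_I = %ΔQ/%ΔI ≈ 0.366.
E_I ∈ (0,1): normal good (necessity).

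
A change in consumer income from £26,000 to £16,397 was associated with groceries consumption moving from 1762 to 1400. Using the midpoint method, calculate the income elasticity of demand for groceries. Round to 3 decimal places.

0.505

%ΔQ = (1400 − 1762)/[(1762+1400)/2] = -362/1581 ≈ -0.2290.
%ΔY = (16,397 − 26,000)/[(26,000+16,397)/2] = -9603/21198.5 ≈ -0.4530.
E_I = %ΔQ/%ΔY ≈ 0.505.
E_I ∈ (0,1): normal good (necessity).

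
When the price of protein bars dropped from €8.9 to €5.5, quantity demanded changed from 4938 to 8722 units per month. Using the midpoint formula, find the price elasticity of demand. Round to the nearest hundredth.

-1.17

%Δq = (8722 − 4938)/[(4938 + 8722)/2] = 3784/6830 ≈ 0.5540.
%ΔP = (5.5 − 8.9)/[(8.9 + 5.5)/2] = -3.4/7.2 ≈ -0.4722.
Arc elasticity E = %Δq/%ΔP ≈ 0.5540/-0.4722 ≈ -1.17.
|E| > 1: demand is elastic over this range.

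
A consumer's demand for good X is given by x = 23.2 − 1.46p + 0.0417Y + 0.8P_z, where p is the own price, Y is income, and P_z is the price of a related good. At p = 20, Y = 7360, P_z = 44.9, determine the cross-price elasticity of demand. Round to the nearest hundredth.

Substituting, x = 23.2 − 1.46(20) + 0.0417(7360) + 0.8(44.9) = 23.2 − 29.2 + 306.912 + 35.92 = 336.832.
∂x/∂P_z = +0.8, so E_xy = 0.8·(44.9/336.832) ≈ 0.11.
E_xy > 0: the goods are substitutes.

0.11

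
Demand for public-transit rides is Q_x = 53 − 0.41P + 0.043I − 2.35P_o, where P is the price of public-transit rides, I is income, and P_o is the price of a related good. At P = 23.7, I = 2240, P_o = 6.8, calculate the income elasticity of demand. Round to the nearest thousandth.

0.779

Evaluating quantity at (P, I, P_o) gives Q_x = 53 − 0.41(23.7) + 0.043(2240) − 2.35(6.8) = 53 − 9.717 + 96.32 − 15.98 = 123.623.
∂Q_x/∂I = +0.043, so E_I = 0.043·(2240/123.623) ≈ 0.779.
E_I ∈ (0,1): normal good (necessity).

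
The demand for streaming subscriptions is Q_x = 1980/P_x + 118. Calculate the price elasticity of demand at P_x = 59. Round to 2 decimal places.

At P_x = 59, Q_x = 151.5593.
dQ_x/dP_x = −1980/P_x² = −0.5688.
Point elasticity E = (dQ_x/dP_x)·(P_x/Q_x) = -0.5688 × 59/151.5593 ≈ -0.22.
|E| < 1, so demand is inelastic at this price.

-0.22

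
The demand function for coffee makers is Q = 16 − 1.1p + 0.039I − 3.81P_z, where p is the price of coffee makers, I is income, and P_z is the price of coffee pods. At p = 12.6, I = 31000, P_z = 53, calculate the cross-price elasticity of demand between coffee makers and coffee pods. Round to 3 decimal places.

-0.200

Evaluating quantity at (p, I, P_z) gives Q = 16 − 1.1(12.6) + 0.039(31000) − 3.81(53) = 16 − 13.86 + 1209 − 201.93 = 1009.21.
∂Q/∂P_z = −3.81, so E_xy = -3.81·(53/1009.21) ≈ -0.200.
E_xy < 0: the goods are complements.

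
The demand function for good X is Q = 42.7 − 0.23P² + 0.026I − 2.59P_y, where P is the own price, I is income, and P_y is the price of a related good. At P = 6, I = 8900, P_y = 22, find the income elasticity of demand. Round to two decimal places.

Evaluating quantity at (P, I, P_y) gives Q = 42.7 − 0.23(6)² + 0.026(8900) − 2.59(22) = 42.7 − 8.28 + 231.4 − 56.98 = 208.84.
∂Q/∂I = +0.026, so E_I = 0.026·(8900/208.84) ≈ 1.11.
E_I > 1: normal good (luxury).

1.11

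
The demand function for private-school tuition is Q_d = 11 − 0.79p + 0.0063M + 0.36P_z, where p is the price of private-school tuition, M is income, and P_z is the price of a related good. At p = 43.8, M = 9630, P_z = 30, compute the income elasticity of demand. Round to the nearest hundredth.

1.27

Evaluating quantity at (p, M, P_z) gives Q_d = 11 − 0.79(43.8) + 0.0063(9630) + 0.36(30) = 11 − 34.602 + 60.669 + 10.8 = 47.867.
∂Q_d/∂M = +0.0063, so E_I = 0.0063·(9630/47.867) ≈ 1.27.
E_I > 1: normal good (luxury).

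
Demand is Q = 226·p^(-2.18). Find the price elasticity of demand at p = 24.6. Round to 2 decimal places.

-2.18

For a Cobb–Douglas (constant-elasticity) form Q = A·p^α·…, the elasticity with respect to p equals the exponent α at every point.
Here the exponent on p is -2.18, so the price elasticity of demand is -2.18.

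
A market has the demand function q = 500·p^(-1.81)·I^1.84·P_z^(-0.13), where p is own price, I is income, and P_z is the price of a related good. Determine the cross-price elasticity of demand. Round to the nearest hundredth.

-0.13

For a Cobb–Douglas (constant-elasticity) form q = A·P_z^α·…, the elasticity with respect to P_z equals the exponent α at every point.
Here the exponent on P_z is -0.13, so the cross-price elasticity of demand is -0.13.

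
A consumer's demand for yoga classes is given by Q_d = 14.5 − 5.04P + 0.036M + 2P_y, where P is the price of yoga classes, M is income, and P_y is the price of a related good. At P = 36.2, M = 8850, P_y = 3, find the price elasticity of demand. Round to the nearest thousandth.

-1.165

First evaluate Q_d: 14.5 − 5.04(36.2) + 0.036(8850) + 2(3) = 14.5 − 182.448 + 318.6 + 6 = 156.652.
∂Q_d/∂P = −5.04, so E_p = (−5.04)·(36.2/156.652) ≈ -1.165.
|E_p| > 1: demand is elastic.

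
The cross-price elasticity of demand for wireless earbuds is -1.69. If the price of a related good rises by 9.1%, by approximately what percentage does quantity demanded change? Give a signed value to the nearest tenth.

%ΔQ ≈ E × %ΔP_y = (-1.69) × (9.1%) ≈ -15.4%.

-15.4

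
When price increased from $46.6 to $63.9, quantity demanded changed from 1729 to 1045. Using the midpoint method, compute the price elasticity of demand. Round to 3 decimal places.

-1.575

%ΔQ = (1045 − 1729)/[(1729 + 1045)/2] = -684/1387 ≈ -0.4932.
%ΔP = (63.9 − 46.6)/[(46.6 + 63.9)/2] = 17.3/55.25 ≈ 0.3131.
Arc elasticity E = %ΔQ/%ΔP ≈ -0.4932/0.3131 ≈ -1.575.
|E| > 1: demand is elastic over this range.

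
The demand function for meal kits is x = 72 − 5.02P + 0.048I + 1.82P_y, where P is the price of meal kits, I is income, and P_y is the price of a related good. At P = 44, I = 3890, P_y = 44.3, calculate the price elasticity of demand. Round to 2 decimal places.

First evaluate x: 72 − 5.02(44) + 0.048(3890) + 1.82(44.3) = 72 − 220.88 + 186.72 + 80.626 = 118.466.
∂x/∂P = −5.02, so E_p = (−5.02)·(44/118.466) ≈ -1.86.
|E_p| > 1: demand is elastic.

-1.86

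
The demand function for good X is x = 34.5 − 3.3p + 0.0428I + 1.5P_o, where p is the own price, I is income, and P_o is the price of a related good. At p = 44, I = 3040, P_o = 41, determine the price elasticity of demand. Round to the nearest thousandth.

At the given point, x = 34.5 − 3.3(44) + 0.0428(3040) + 1.5(41) = 34.5 − 145.2 + 130.112 + 61.5 = 80.912.
∂x/∂p = −3.3, so E_p = (−3.3)·(44/80.912) ≈ -1.795.
|E_p| > 1: demand is elastic.

-1.795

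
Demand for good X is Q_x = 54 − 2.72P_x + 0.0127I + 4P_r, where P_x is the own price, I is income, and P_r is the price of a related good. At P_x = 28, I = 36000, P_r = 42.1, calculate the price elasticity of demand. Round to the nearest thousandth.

First evaluate Q_x: 54 − 2.72(28) + 0.0127(36000) + 4(42.1) = 54 − 76.16 + 457.2 + 168.4 = 603.44.
∂Q_x/∂P_x = −2.72, so E_p = (−2.72)·(28/603.44) ≈ -0.126.
|E_p| < 1: demand is inelastic.

-0.126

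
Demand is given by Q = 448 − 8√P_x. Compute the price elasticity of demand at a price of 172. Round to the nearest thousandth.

-0.153

At P_x = 172, Q = 343.081.
dQ/dP_x = −8/(2√P_x) = −8/(2·13.1149).
Point elasticity E = (dQ/dP_x)·(P_x/Q) = -0.305 × 172/343.081 ≈ -0.153.
|E| < 1, so demand is inelastic at this price.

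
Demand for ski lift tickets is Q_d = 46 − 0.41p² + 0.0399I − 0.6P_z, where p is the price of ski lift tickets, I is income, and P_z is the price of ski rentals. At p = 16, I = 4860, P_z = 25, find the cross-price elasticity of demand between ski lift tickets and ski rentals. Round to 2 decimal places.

Substituting, Q_d = 46 − 0.41(16)² + 0.0399(4860) − 0.6(25) = 46 − 104.96 + 193.914 − 15 = 119.954.
∂Q_d/∂P_z = −0.6, so E_xy = -0.6·(25/119.954) ≈ -0.13.
E_xy < 0: the goods are complements.

-0.13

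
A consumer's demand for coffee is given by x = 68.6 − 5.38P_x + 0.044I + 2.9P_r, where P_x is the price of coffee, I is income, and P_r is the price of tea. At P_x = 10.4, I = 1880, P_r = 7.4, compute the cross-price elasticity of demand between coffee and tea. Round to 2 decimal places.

Substituting, x = 68.6 − 5.38(10.4) + 0.044(1880) + 2.9(7.4) = 68.6 − 55.952 + 82.72 + 21.46 = 116.828.
∂x/∂P_r = +2.9, so E_xy = 2.9·(7.4/116.828) ≈ 0.18.
E_xy > 0: the goods are substitutes.

0.18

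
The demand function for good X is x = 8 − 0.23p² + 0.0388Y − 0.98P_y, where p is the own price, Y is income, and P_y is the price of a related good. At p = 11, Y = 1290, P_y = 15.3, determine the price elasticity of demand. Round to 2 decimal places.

-3.66

x = 8 − 0.23(11)² + 0.0388(1290) − 0.98(15.3) = 8 − 27.83 + 50.052 − 14.994 = 15.228.
∂x/∂p = −2·0.23·p = -5.06, so E_p = -5.06·(11/15.228) ≈ -3.66.
|E_p| > 1: demand is elastic.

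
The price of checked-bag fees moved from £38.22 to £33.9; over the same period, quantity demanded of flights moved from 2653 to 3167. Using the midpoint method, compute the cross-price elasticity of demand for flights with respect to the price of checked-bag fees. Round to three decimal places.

%ΔQ_x = (3167 − 2653)/[(2653+3167)/2] = 514/2910 ≈ 0.1766.
%ΔP_y = (33.9 − 38.22)/[(38.22+33.9)/2] ≈ -0.1198.
E_xy = 0.1766/-0.1198 ≈ -1.474.
E_xy < 0, so flights and checked-bag fees are complements.

-1.474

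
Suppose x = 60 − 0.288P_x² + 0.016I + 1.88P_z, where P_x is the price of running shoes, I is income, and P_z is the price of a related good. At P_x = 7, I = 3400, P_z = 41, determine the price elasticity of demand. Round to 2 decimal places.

x = 60 − 0.288(7)² + 0.016(3400) + 1.88(41) = 60 − 14.112 + 54.4 + 77.08 = 177.368.
∂x/∂P_x = −2·0.288·P_x = -4.032, so E_p = -4.032·(7/177.368) ≈ -0.16.
|E_p| < 1: demand is inelastic.

-0.16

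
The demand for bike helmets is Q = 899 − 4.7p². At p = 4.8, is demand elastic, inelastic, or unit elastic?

inelastic

At p = 4.8, Q = 790.712.
dQ/dp = −2·4.7·p = −45.12.
Point elasticity E = (dQ/dp)·(p/Q) = -45.12 × 4.8/790.712 ≈ -0.274.
|E| ≈ 0.274 < 1, so demand is inelastic.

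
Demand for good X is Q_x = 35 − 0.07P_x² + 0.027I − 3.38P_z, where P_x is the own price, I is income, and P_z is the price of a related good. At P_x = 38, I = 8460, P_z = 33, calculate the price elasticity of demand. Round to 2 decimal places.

Substituting, Q_x = 35 − 0.07(38)² + 0.027(8460) − 3.38(33) = 35 − 101.08 + 228.42 − 111.54 = 50.8.
∂Q_x/∂P_x = −2·0.07·P_x = -5.32, so E_p = -5.32·(38/50.8) ≈ -3.98.
|E_p| > 1: demand is elastic.

-3.98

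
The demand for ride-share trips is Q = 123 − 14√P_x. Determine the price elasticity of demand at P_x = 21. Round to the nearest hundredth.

At P_x = 21, Q = 58.8439.
dQ/dP_x = −14/(2√P_x) = −14/(2·4.5826).
Point elasticity E = (dQ/dP_x)·(P_x/Q) = -1.5275 × 21/58.8439 ≈ -0.55.
|E| < 1, so demand is inelastic at this price.

-0.55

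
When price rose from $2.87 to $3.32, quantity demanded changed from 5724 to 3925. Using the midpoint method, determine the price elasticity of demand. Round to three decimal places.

-2.565

%ΔQ = (3925 − 5724)/[(5724 + 3925)/2] = -1799/4824.5 ≈ -0.3729.
%Δp = (3.32 − 2.87)/[(2.87 + 3.32)/2] = 0.45/3.095 ≈ 0.1454.
Arc elasticity E = %ΔQ/%Δp ≈ -0.3729/0.1454 ≈ -2.565.
|E| > 1: demand is elastic over this range.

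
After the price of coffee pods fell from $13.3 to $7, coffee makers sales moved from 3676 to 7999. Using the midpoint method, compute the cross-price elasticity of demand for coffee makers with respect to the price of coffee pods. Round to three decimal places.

-1.193

%ΔQ_x = (7999 − 3676)/[(3676+7999)/2] = 4323/5837.5 ≈ 0.7406.
%ΔP_y = (7 − 13.3)/[(13.3+7)/2] ≈ -0.6207.
E_xy = 0.7406/-0.6207 ≈ -1.193.
E_xy < 0, so coffee makers and coffee pods are complements.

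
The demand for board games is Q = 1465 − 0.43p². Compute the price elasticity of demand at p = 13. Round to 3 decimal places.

-0.104

At p = 13, Q = 1392.33.
dQ/dp = −2·0.43·p = −11.18.
Point elasticity E = (dQ/dp)·(p/Q) = -11.18 × 13/1392.33 ≈ -0.104.
|E| < 1, so demand is inelastic at this price.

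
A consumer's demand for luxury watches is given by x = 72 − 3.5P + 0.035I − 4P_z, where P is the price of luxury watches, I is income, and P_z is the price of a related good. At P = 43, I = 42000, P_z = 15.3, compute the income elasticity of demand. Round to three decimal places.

Substituting, x = 72 − 3.5(43) + 0.035(42000) − 4(15.3) = 72 − 150.5 + 1470 − 61.2 = 1330.3.
∂x/∂I = +0.035, so E_I = 0.035·(42000/1330.3) ≈ 1.105.
E_I > 1: normal good (luxury).

1.105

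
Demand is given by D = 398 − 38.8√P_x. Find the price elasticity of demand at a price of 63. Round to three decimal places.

At P_x = 63, D = 90.0345.
dD/dP_x = −38.8/(2√P_x) = −38.8/(2·7.9373).
Point elasticity E = (dD/dP_x)·(P_x/D) = -2.4442 × 63/90.0345 ≈ -1.710.
|E| > 1, so demand is elastic at this price.

-1.710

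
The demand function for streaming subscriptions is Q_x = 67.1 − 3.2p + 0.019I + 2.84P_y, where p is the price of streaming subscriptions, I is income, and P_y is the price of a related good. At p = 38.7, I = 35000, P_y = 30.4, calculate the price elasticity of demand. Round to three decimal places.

First evaluate Q_x: 67.1 − 3.2(38.7) + 0.019(35000) + 2.84(30.4) = 67.1 − 123.84 + 665 + 86.336 = 694.596.
∂Q_x/∂p = −3.2, so E_p = (−3.2)·(38.7/694.596) ≈ -0.178.
|E_p| < 1: demand is inelastic.

-0.178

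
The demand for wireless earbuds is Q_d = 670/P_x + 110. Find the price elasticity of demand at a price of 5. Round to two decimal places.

At P_x = 5, Q_d = 244.
dQ_d/dP_x = −670/P_x² = −26.8.
Point elasticity E = (dQ_d/dP_x)·(P_x/Q_d) = -26.8 × 5/244 ≈ -0.55.
|E| < 1, so demand is inelastic at this price.

-0.55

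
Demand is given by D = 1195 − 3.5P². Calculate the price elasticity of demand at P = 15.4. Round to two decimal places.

-4.55

At P = 15.4, D = 364.94.
dD/dP = −2·3.5·P = −107.8.
Point elasticity E = (dD/dP)·(P/D) = -107.8 × 15.4/364.94 ≈ -4.55.
|E| > 1, so demand is elastic at this price.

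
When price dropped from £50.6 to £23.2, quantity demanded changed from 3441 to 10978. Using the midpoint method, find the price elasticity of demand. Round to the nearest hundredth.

-1.41

%Δq = (10978 − 3441)/[(3441 + 10978)/2] = 7537/7209.5 ≈ 1.0454.
%ΔP = (23.2 − 50.6)/[(50.6 + 23.2)/2] = -27.4/36.9 ≈ -0.7425.
Arc elasticity E = %Δq/%ΔP ≈ 1.0454/-0.7425 ≈ -1.41.
|E| > 1: demand is elastic over this range.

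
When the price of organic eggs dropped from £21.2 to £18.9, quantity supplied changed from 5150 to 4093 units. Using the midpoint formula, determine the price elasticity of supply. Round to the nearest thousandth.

1.994

%ΔQ = (4093 − 5150)/[(5150 + 4093)/2] = -1057/4621.5 ≈ -0.2287.
%ΔP = (18.9 − 21.2)/[(21.2 + 18.9)/2] = -2.3/20.05 ≈ -0.1147.
Arc elasticity E = %ΔQ/%ΔP ≈ -0.2287/-0.1147 ≈ 1.994.
|E| > 1: supply is elastic over this range.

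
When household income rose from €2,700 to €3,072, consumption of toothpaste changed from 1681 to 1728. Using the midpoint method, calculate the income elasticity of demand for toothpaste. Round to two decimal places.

%ΔQ = (1728 − 1681)/[(1681+1728)/2] = 47/1704.5 ≈ 0.0276.
%ΔM = (3,072 − 2,700)/[(2,700+3,072)/2] = 372/2886 ≈ 0.1289.
E_I = %ΔQ/%ΔM ≈ 0.21.
E_I ∈ (0,1): normal good (necessity).

0.21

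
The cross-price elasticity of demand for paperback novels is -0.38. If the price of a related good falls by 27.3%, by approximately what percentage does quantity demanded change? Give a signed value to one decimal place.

10.4

%ΔQ ≈ E × %ΔP_y = (-0.38) × (-27.3%) ≈ 10.4%.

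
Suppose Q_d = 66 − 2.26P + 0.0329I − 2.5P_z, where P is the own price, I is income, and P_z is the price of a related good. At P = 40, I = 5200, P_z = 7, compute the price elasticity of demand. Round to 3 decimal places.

At the given point, Q_d = 66 − 2.26(40) + 0.0329(5200) − 2.5(7) = 66 − 90.4 + 171.08 − 17.5 = 129.18.
∂Q_d/∂P = −2.26, so E_p = (−2.26)·(40/129.18) ≈ -0.700.
|E_p| < 1: demand is inelastic.

-0.700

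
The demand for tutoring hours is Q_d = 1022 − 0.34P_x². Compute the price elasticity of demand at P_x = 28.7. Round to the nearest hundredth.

At P_x = 28.7, Q_d = 741.9454.
dQ_d/dP_x = −2·0.34·P_x = −19.516.
Point elasticity E = (dQ_d/dP_x)·(P_x/Q_d) = -19.516 × 28.7/741.9454 ≈ -0.75.
|E| < 1, so demand is inelastic at this price.

-0.75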